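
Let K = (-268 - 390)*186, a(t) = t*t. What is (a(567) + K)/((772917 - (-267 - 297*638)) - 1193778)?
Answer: -66367/77036 ≈ -0.86151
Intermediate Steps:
a(t) = t**2
K = -122388 (K = -658*186 = -122388)
(a(567) + K)/((772917 - (-267 - 297*638)) - 1193778) = (567**2 - 122388)/((772917 - (-267 - 297*638)) - 1193778) = (321489 - 122388)/((772917 - (-267 - 189486)) - 1193778) = 199101/((772917 - 1*(-189753)) - 1193778) = 199101/((772917 + 189753) - 1193778) = 199101/(962670 - 1193778) = 199101/(-231108) = 199101*(-1/231108) = -66367/77036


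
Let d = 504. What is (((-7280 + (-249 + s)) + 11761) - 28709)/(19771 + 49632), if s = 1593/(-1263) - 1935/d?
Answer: -577190003/1636245128 ≈ -0.35275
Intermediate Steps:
s = -120251/23576 (s = 1593/(-1263) - 1935/504 = 1593*(-1/1263) - 1935*1/504 = -531/421 - 215/56 = -120251/23576 ≈ -5.1006)
(((-7280 + (-249 + s)) + 11761) - 28709)/(19771 + 49632) = (((-7280 + (-249 - 120251/23576)) + 11761) - 28709)/(19771 + 49632) = (((-7280 - 5990675/23576) + 11761) - 28709)/69403 = ((-177623955/23576 + 11761) - 28709)*(1/69403) = (99653381/23576 - 28709)*(1/69403) = -577190003/23576*1/69403 = -577190003/1636245128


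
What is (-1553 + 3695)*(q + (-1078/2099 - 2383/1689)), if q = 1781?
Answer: 4503339466248/1181737 ≈ 3.8108e+6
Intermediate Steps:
(-1553 + 3695)*(q + (-1078/2099 - 2383/1689)) = (-1553 + 3695)*(1781 + (-1078/2099 - 2383/1689)) = 2142*(1781 + (-1078*1/2099 - 2383*1/1689)) = 2142*(1781 + (-1078/2099 - 2383/1689)) = 2142*(1781 - 6822659/3545211) = 2142*(6307198132/3545211) = 4503339466248/1181737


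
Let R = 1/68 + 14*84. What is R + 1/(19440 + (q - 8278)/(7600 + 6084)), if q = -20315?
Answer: 21270824651135/18087208956 ≈ 1176.0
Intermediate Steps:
R = 79969/68 (R = 1/68 + 1176 = 79969/68 ≈ 1176.0)
R + 1/(19440 + (q - 8278)/(7600 + 6084)) = 79969/68 + 1/(19440 + (-20315 - 8278)/(7600 + 6084)) = 79969/68 + 1/(19440 - 28593/13684) = 79969/68 + 1/(265988367/13684) = 79969/68 + 13684/265988367 = 21270824651135/18087208956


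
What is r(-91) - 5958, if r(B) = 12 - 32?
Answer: -5978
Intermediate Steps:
r(B) = -20
r(-91) - 5958 = -20 - 5958 = -5978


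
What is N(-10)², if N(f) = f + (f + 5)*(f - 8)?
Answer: 6400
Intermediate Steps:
N(f) = f + (-8 + f)*(5 + f) (N(f) = f + (5 + f)*(-8 + f) = f + (-8 + f)*(5 + f))
N(-10)² = (-40 + (-10)² - 2*(-10))² = (-40 + 100 + 20)² = 80² = 6400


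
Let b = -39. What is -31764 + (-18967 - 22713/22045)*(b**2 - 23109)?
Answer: 9026326884684/22045 ≈ 4.0945e+8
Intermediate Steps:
-31764 + (-18967 - 22713/22045)*(b**2 - 23109) = -31764 + (-18967 - 22713/22045)*((-39)**2 - 23109) = -31764 + (-18967 - 22713*1/22045)*(1521 - 23109) = -31764 + (-18967 - 22713/22045)*(-21588) = -31764 - 418150228/22045*(-21588) = -31764 + 9027027122064/22045 = 9026326884684/22045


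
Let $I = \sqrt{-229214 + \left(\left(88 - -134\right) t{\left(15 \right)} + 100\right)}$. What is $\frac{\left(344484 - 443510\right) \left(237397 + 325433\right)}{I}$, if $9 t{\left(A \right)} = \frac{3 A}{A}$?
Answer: $\frac{2786740179 i \sqrt{14315}}{2863} \approx 1.1646 \cdot 10^{8} i$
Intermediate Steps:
$t{\left(A \right)} = \frac{1}{3}$ ($t{\left(A \right)} = \frac{3 A \frac{1}{A}}{9} = \frac{1}{9} \cdot 3 = \frac{1}{3}$)
$I = 4 i \sqrt{14315}$ ($I = \sqrt{-229214 + \left(\left(88 - -134\right) \frac{1}{3} + 100\right)} = \sqrt{-229214 + \left(\left(88 + 134\right) \frac{1}{3} + 100\right)} = \sqrt{-229214 + \left(222 \cdot \frac{1}{3} + 100\right)} = \sqrt{-229214 + \left(74 + 100\right)} = \sqrt{-229214 + 174} = \sqrt{-229040} = 4 i \sqrt{14315} \approx 478.58 i$)
$\frac{\left(344484 - 443510\right) \left(237397 + 325433\right)}{I} = \frac{\left(344484 - 443510\right) \left(237397 + 325433\right)}{4 i \sqrt{14315}} = \left(-99026\right) 562830 \left(- \frac{i \sqrt{14315}}{57260}\right) = - 55734803580 \left(- \frac{i \sqrt{14315}}{57260}\right) = \frac{2786740179 i \sqrt{14315}}{2863}$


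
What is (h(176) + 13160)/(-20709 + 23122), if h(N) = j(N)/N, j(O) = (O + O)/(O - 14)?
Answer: 1065961/195453 ≈ 5.4538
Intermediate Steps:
j(O) = 2*O/(-14 + O) (j(O) = (2*O)/(-14 + O) = 2*O/(-14 + O))
h(N) = 2/(-14 + N) (h(N) = (2*N/(-14 + N))/N = 2/(-14 + N))
(h(176) + 13160)/(-20709 + 23122) = (2/(-14 + 176) + 13160)/(-20709 + 23122) = (2/162 + 13160)/2413 = (2*(1/162) + 13160)*(1/2413) = (1/81 + 13160)*(1/2413) = (1065961/81)*(1/2413) = 1065961/195453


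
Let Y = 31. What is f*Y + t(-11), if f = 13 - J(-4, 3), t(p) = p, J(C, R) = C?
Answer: 516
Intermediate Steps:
f = 17 (f = 13 - 1*(-4) = 13 + 4 = 17)
f*Y + t(-11) = 17*31 - 11 = 527 - 11 = 516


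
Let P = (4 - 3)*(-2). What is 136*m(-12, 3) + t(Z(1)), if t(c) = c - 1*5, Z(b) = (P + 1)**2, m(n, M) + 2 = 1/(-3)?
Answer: -964/3 ≈ -321.33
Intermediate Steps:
m(n, M) = -7/3 (m(n, M) = -2 + 1/(-3) = -2 - 1/3 = -7/3)
P = -2 (P = 1*(-2) = -2)
Z(b) = 1 (Z(b) = (-2 + 1)**2 = (-1)**2 = 1)
t(c) = -5 + c (t(c) = c - 5 = -5 + c)
136*m(-12, 3) + t(Z(1)) = 136*(-7/3) + (-5 + 1) = -952/3 - 4 = -964/3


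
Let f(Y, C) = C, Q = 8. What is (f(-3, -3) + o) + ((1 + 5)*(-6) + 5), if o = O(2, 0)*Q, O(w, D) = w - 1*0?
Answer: -18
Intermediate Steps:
O(w, D) = w (O(w, D) = w + 0 = w)
o = 16 (o = 2*8 = 16)
(f(-3, -3) + o) + ((1 + 5)*(-6) + 5) = (-3 + 16) + ((1 + 5)*(-6) + 5) = 13 + (6*(-6) + 5) = 13 + (-36 + 5) = 13 - 31 = -18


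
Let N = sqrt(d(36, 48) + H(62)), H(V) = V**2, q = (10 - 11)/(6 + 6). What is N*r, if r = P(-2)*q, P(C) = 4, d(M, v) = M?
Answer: -2*sqrt(970)/3 ≈ -20.763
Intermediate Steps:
q = -1/12 ≈ -0.083333
r = -1/3 (r = 4*(-1/12) = -1/3 ≈ -0.33333)
N = 2*sqrt(970) (N = sqrt(36 + 62**2) = sqrt(36 + 3844) = sqrt(3880) = 2*sqrt(970) ≈ 62.290)
N*r = (2*sqrt(970))*(-1/3) = -2*sqrt(970)/3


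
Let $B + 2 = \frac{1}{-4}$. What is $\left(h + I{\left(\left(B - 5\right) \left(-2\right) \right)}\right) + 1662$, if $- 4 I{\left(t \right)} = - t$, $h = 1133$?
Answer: $\frac{22389}{8} \approx 2798.6$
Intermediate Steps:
$B = - \frac{9}{4}$ ($B = -2 + \frac{1}{-4} = -2 - \frac{1}{4} = - \frac{9}{4} \approx -2.25$)
$I{\left(t \right)} = \frac{t}{4}$ ($I{\left(t \right)} = - \frac{\left(-1\right) t}{4} = \frac{t}{4}$)
$\left(h + I{\left(\left(B - 5\right) \left(-2\right) \right)}\right) + 1662 = \left(1133 + \frac{\left(- \frac{9}{4} - 5\right) \left(-2\right)}{4}\right) + 1662 = \left(1133 + \frac{\left(- \frac{29}{4}\right) \left(-2\right)}{4}\right) + 1662 = \left(1133 + \frac{1}{4} \cdot \frac{29}{2}\right) + 1662 = \left(1133 + \frac{29}{8}\right) + 1662 = \frac{9093}{8} + 1662 = \frac{22389}{8}$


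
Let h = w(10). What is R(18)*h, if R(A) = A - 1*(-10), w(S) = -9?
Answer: -252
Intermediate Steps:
R(A) = 10 + A (R(A) = A + 10 = 10 + A)
h = -9
R(18)*h = (10 + 18)*(-9) = 28*(-9) = -252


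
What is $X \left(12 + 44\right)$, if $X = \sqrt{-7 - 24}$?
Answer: $56 i \sqrt{31} \approx 311.79 i$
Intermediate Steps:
$X = i \sqrt{31}$ ($X = \sqrt{-31} = i \sqrt{31} \approx 5.5678 i$)
$X \left(12 + 44\right) = i \sqrt{31} \left(12 + 44\right) = i \sqrt{31} \cdot 56 = 56 i \sqrt{31}$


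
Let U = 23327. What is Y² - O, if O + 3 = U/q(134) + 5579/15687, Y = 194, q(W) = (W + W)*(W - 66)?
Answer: 1537109357441/40839984 ≈ 37637.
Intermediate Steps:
q(W) = 2*W*(-66 + W) (q(W) = (2*W)*(-66 + W) = 2*W*(-66 + W))
O = -55719617/40839984 (O = -3 + (23327/((2*134*(-66 + 134))) + 5579/15687) = -3 + (23327/((2*134*68)) + 5579*(1/15687)) = -3 + (23327/18224 + 797/2241) = -3 + 66800335/40839984 = -55719617/40839984 ≈ -1.3643)
Y² - O = 194² - 1*(-55719617/40839984) = 37636 + 55719617/40839984 = 1537109357441/40839984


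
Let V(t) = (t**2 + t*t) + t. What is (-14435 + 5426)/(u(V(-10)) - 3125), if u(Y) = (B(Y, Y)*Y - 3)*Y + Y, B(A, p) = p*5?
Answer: -1287/4898785 ≈ -0.00026272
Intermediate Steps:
B(A, p) = 5*p
V(t) = t + 2*t**2 (V(t) = (t**2 + t**2) + t = 2*t**2 + t = t + 2*t**2)
u(Y) = Y + Y*(-3 + 5*Y**2) (u(Y) = ((5*Y)*Y - 3)*Y + Y = (5*Y**2 - 3)*Y + Y = (-3 + 5*Y**2)*Y + Y = Y*(-3 + 5*Y**2) + Y = Y + Y*(-3 + 5*Y**2))
(-14435 + 5426)/(u(V(-10)) - 3125) = (-14435 + 5426)/((-10*(1 + 2*(-10)))*(-2 + 5*(-10*(1 + 2*(-10)))**2) - 3125) = -9009/((-10*(1 - 20))*(-2 + 5*(-10*(1 - 20))**2) - 3125) = -9009/((-10*(-19))*(-2 + 5*(-10*(-19))**2) - 3125) = -9009/(190*(-2 + 5*190**2) - 3125) = -9009/(190*(-2 + 5*36100) - 3125) = -9009/(190*(-2 + 180500) - 3125) = -9009/(190*180498 - 3125) = -9009/(34294620 - 3125) = -9009/34291495 = -9009*1/34291495 = -1287/4898785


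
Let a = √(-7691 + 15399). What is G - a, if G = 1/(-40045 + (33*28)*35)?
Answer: -1/7705 - 2*√1927 ≈ -87.795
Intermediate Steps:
G = -1/7705 (G = 1/(-40045 + 924*35) = 1/(-40045 + 32340) = 1/(-7705) = -1/7705 ≈ -0.00012979)
a = 2*√1927 (a = √7708 = 2*√1927 ≈ 87.795)
G - a = -1/7705 - 2*√1927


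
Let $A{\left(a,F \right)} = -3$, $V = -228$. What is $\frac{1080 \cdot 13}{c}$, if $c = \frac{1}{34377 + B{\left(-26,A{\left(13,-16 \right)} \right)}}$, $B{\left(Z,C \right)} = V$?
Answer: $479451960$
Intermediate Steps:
$B{\left(Z,C \right)} = -228$
$c = \frac{1}{34149}$ ($c = \frac{1}{34377 - 228} = \frac{1}{34149} \approx 2.9283 \cdot 10^{-5}$)
$\frac{1080 \cdot 13}{c} = 1080 \cdot 13 \frac{1}{\frac{1}{34149}} = 14040 \cdot 34149 = 479451960$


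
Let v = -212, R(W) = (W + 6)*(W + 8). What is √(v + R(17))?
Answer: 11*√3 ≈ 19.053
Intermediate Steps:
R(W) = (6 + W)*(8 + W)
√(v + R(17)) = √(-212 + (48 + 17² + 14*17)) = √(-212 + (48 + 289 + 238)) = √(-212 + 575) = √363 = 11*√3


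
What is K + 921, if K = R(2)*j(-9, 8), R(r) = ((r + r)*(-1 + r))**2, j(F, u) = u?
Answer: 1049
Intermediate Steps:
R(r) = 4*r**2*(-1 + r)**2 (R(r) = ((2*r)*(-1 + r))**2 = (2*r*(-1 + r))**2 = 4*r**2*(-1 + r)**2)
K = 128 (K = (4*2**2*(-1 + 2)**2)*8 = (4*4*1**2)*8 = (4*4*1)*8 = 16*8 = 128)
K + 921 = 128 + 921 = 1049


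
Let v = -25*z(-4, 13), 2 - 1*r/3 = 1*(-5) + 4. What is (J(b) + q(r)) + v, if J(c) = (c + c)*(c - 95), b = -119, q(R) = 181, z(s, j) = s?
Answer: 51213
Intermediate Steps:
r = 9 (r = 6 - 3*(1*(-5) + 4) = 6 - 3*(-5 + 4) = 6 - 3*(-1) = 6 + 3 = 9)
v = 100 (v = -25*(-4) = 100)
J(c) = 2*c*(-95 + c) (J(c) = (2*c)*(-95 + c) = 2*c*(-95 + c))
(J(b) + q(r)) + v = (2*(-119)*(-95 - 119) + 181) + 100 = (2*(-119)*(-214) + 181) + 100 = (50932 + 181) + 100 = 51113 + 100 = 51213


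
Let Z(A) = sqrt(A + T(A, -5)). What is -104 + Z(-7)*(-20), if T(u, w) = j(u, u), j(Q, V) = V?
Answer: -104 - 20*I*sqrt(14) ≈ -104.0 - 74.833*I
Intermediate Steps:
T(u, w) = u
Z(A) = sqrt(2)*sqrt(A) (Z(A) = sqrt(A + A) = sqrt(2*A) = sqrt(2)*sqrt(A))
-104 + Z(-7)*(-20) = -104 + (sqrt(2)*sqrt(-7))*(-20) = -104 + (sqrt(2)*(I*sqrt(7)))*(-20) = -104 + (I*sqrt(14))*(-20) = -104 - 20*I*sqrt(14)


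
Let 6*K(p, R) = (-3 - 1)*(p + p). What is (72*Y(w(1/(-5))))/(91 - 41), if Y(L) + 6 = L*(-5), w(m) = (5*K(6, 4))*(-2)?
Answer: -14616/25 ≈ -584.64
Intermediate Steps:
K(p, R) = -4*p/3 (K(p, R) = ((-3 - 1)*(p + p))/6 = (-8*p)/6 = -4*p/3)
w(m) = 80 (w(m) = (5*(-4/3*6))*(-2) = (5*(-8))*(-2) = -40*(-2) = 80)
Y(L) = -6 - 5*L (Y(L) = -6 + L*(-5) = -6 - 5*L)
(72*Y(w(1/(-5))))/(91 - 41) = (72*(-6 - 5*80))/(91 - 41) = (72*(-6 - 400))/50 = (72*(-406))*(1/50) = -29232*1/50 = -14616/25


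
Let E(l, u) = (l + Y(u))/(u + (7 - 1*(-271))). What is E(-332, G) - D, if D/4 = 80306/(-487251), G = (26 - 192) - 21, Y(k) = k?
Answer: -223651885/44339841 ≈ -5.0440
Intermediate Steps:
G = -187 (G = -166 - 21 = -187)
D = -321224/487251 (D = 4*(80306/(-487251)) = 4*(80306*(-1/487251)) = 4*(-80306/487251) = -321224/487251 ≈ -0.65926)
E(l, u) = (l + u)/(278 + u) (E(l, u) = (l + u)/(u + (7 - 1*(-271))) = (l + u)/(u + (7 + 271)) = (l + u)/(u + 278) = (l + u)/(278 + u))
E(-332, G) - D = (-332 - 187)/(278 - 187) - 1*(-321224/487251) = -519/91 + 321224/487251 = -223651885/44339841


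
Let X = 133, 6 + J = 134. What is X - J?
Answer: 5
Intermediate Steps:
J = 128 (J = -6 + 134 = 128)
X - J = 133 - 1*128 = 133 - 128 = 5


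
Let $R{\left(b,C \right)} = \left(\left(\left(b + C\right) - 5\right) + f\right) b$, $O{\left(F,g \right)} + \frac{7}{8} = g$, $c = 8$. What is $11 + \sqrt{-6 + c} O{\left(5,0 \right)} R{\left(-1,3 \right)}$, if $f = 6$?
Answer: $11 + \frac{21 \sqrt{2}}{8} \approx 14.712$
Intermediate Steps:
$O{\left(F,g \right)} = - \frac{7}{8} + g$
$R{\left(b,C \right)} = b \left(1 + C + b\right)$ ($R{\left(b,C \right)} = \left(\left(\left(b + C\right) - 5\right) + 6\right) b = \left(\left(\left(C + b\right) - 5\right) + 6\right) b = \left(\left(-5 + C + b\right) + 6\right) b = \left(1 + C + b\right) b = b \left(1 + C + b\right)$)
$11 + \sqrt{-6 + c} O{\left(5,0 \right)} R{\left(-1,3 \right)} = 11 + \sqrt{-6 + 8} \left(- \frac{7}{8} + 0\right) \left(- (1 + 3 - 1)\right) = 11 + \sqrt{2} \left(- \frac{7 \left(\left(-1\right) 3\right)}{8}\right) = 11 + \sqrt{2} \left(\left(- \frac{7}{8}\right) \left(-3\right)\right) = 11 + \sqrt{2} \cdot \frac{21}{8} = 11 + \frac{21 \sqrt{2}}{8}$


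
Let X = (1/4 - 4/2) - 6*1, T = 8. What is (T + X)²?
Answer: 1/16 ≈ 0.062500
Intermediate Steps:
X = -31/4 (X = (1*(¼) - 4*½) - 6 = (¼ - 2) - 6 = -7/4 - 6 = -31/4 ≈ -7.7500)
(T + X)² = (8 - 31/4)² = (¼)² = 1/16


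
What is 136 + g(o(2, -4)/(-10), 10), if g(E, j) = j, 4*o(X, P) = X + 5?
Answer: 146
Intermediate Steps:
o(X, P) = 5/4 + X/4 (o(X, P) = (X + 5)/4 = (5 + X)/4 = 5/4 + X/4)
136 + g(o(2, -4)/(-10), 10) = 136 + 10 = 146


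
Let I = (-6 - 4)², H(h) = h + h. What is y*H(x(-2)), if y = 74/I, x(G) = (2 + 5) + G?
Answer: 37/5 ≈ 7.4000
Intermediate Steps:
x(G) = 7 + G
H(h) = 2*h
I = 100 (I = (-10)² = 100)
y = 37/50 (y = 74/100 = 74*(1/100) = 37/50 ≈ 0.74000)
y*H(x(-2)) = 37*(2*(7 - 2))/50 = 37*(2*5)/50 = (37/50)*10 = 37/5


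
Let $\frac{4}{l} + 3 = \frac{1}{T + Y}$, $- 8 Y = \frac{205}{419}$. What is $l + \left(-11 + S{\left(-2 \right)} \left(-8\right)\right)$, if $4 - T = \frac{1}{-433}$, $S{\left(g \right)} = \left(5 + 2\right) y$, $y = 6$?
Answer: $- \frac{5474020943}{15709337} \approx -348.46$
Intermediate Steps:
$S{\left(g \right)} = 42$ ($S{\left(g \right)} = \left(5 + 2\right) 6 = 7 \cdot 6 = 42$)
$Y = - \frac{205}{3352}$ ($Y = - \frac{205 \cdot \frac{1}{419}}{8} = \left(- \frac{1}{8}\right) \frac{205}{419} = - \frac{205}{3352} \approx -0.061158$)
$T = \frac{1733}{433}$ ($T = 4 - \frac{1}{-433} = 4 - - \frac{1}{433} = 4 + \frac{1}{433} = \frac{1733}{433} \approx 4.0023$)
$l = - \frac{22881004}{15709337}$ ($l = \frac{4}{-3 + \frac{1}{\frac{1733}{433} - \frac{205}{3352}}} = \frac{4}{-3 + \frac{1}{\frac{5720251}{1451416}}} = \frac{4}{-3 + \frac{1451416}{5720251}} = \frac{4}{- \frac{15709337}{5720251}} = 4 \left(- \frac{5720251}{15709337}\right) = - \frac{22881004}{15709337} \approx -1.4565$)
$l + \left(-11 + S{\left(-2 \right)} \left(-8\right)\right) = - \frac{22881004}{15709337} + \left(-11 + 42 \left(-8\right)\right) = - \frac{22881004}{15709337} - 347 = - \frac{5474020943}{15709337}$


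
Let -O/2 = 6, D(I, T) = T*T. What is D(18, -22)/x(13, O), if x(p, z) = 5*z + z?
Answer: -121/18 ≈ -6.7222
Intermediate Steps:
D(I, T) = T**2
O = -12 (O = -2*6 = -12)
x(p, z) = 6*z
D(18, -22)/x(13, O) = (-22)**2/((6*(-12))) = 484/(-72) = 484*(-1/72) = -121/18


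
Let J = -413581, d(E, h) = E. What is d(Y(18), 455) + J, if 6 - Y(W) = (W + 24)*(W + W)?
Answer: -415087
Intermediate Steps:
Y(W) = 6 - 2*W*(24 + W) (Y(W) = 6 - (W + 24)*(W + W) = 6 - (24 + W)*2*W = 6 - 2*W*(24 + W))
d(Y(18), 455) + J = (6 - 48*18 - 2*18**2) - 413581 = (6 - 864 - 2*324) - 413581 = (6 - 864 - 648) - 413581 = -1506 - 413581 = -415087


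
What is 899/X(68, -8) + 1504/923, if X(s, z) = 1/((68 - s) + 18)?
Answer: 14937490/923 ≈ 16184.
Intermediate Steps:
X(s, z) = 1/(86 - s)
899/X(68, -8) + 1504/923 = 899/((-1/(-86 + 68))) + 1504/923 = 899/((-1/(-18))) + 1504*(1/923) = 899/((-1*(-1/18))) + 1504/923 = 899/(1/18) + 1504/923 = 899*18 + 1504/923 = 16182 + 1504/923 = 14937490/923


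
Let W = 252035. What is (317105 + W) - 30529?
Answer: 538611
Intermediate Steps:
(317105 + W) - 30529 = (317105 + 252035) - 30529 = 569140 - 30529 = 538611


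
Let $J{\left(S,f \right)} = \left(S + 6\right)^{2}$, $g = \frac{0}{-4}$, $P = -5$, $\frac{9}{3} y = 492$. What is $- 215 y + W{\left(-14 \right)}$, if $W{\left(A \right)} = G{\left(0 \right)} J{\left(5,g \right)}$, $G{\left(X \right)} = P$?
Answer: $-35865$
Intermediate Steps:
$y = 164$ ($y = \frac{1}{3} \cdot 492 = 164$)
$g = 0$ ($g = 0 \left(- \frac{1}{4}\right) = 0$)
$J{\left(S,f \right)} = \left(6 + S\right)^{2}$
$G{\left(X \right)} = -5$
$W{\left(A \right)} = -605$ ($W{\left(A \right)} = - 5 \left(6 + 5\right)^{2} = - 5 \cdot 11^{2} = \left(-5\right) 121 = -605$)
$- 215 y + W{\left(-14 \right)} = \left(-215\right) 164 - 605 = -35260 - 605 = -35865$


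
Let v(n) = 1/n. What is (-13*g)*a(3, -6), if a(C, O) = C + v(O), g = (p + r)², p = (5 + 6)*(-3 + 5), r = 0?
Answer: -53482/3 ≈ -17827.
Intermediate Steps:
v(n) = 1/n
p = 22 (p = 11*2 = 22)
g = 484 (g = (22 + 0)² = 22² = 484)
a(C, O) = C + 1/O
(-13*g)*a(3, -6) = (-13*484)*(3 + 1/(-6)) = -6292*(3 - ⅙) = -6292*17/6 = -53482/3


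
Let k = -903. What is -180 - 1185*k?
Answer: 1069875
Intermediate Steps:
-180 - 1185*k = -180 - 1185*(-903) = -180 + 1070055 = 1069875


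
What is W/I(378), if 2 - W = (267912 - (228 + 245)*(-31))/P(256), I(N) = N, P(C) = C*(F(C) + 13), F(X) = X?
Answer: -144847/26030592 ≈ -0.0055645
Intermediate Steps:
P(C) = C*(13 + C) (P(C) = C*(C + 13) = C*(13 + C))
W = -144847/68864 (W = 2 - (267912 - (228 + 245)*(-31))/(256*(13 + 256)) = 2 - (267912 - 473*(-31))/(256*269) = 2 - (267912 - 1*(-14663))/68864 = 2 - (267912 + 14663)/68864 = 2 - 282575/68864 = -144847/68864 ≈ -2.1034)
W/I(378) = -144847/68864/378 = -144847/68864*1/378 = -144847/26030592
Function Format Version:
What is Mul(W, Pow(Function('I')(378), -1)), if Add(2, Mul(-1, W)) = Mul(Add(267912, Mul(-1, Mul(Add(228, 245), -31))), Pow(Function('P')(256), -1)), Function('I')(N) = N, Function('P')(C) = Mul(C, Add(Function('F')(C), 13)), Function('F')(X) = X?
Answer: Rational(-144847, 26030592) ≈ -0.0055645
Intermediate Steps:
Function('P')(C) = Mul(C, Add(13, C)) (Function('P')(C) = Mul(C, Add(C, 13)) = Mul(C, Add(13, C)))
W = Rational(-144847, 68864) (W = Add(2, Mul(-1, Mul(Add(267912, Mul(-1, Mul(Add(228, 245), -31))), Pow(Mul(256, Add(13, 256)), -1)))) = Add(2, Mul(-1, Mul(Add(267912, Mul(-1, Mul(473, -31))), Pow(Mul(256, 269), -1)))) = Add(2, Mul(-1, Mul(Add(267912, Mul(-1, -14663)), Pow(68864, -1)))) = Add(2, Mul(-1, Mul(Add(267912, 14663), Rational(1, 68864)))) = Add(2, Mul(-1, Mul(282575, Rational(1, 68864)))) = Add(2, Mul(-1, Rational(282575, 68864))) = Add(2, Rational(-282575, 68864)) = Rational(-144847, 68864) ≈ -2.1034)
Mul(W, Pow(Function('I')(378), -1)) = Mul(Rational(-144847, 68864), Pow(378, -1)) = Mul(Rational(-144847, 68864), Rational(1, 378)) = Rational(-144847, 26030592)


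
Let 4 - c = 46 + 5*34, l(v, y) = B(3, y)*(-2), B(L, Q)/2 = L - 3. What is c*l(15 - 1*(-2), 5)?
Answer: 0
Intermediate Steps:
B(L, Q) = -6 + 2*L (B(L, Q) = 2*(L - 3) = 2*(-3 + L) = -6 + 2*L)
l(v, y) = 0 (l(v, y) = (-6 + 2*3)*(-2) = (-6 + 6)*(-2) = 0*(-2) = 0)
c = -212 (c = 4 - (46 + 5*34) = 4 - (46 + 170) = 4 - 1*216 = 4 - 216 = -212)
c*l(15 - 1*(-2), 5) = -212*0 = 0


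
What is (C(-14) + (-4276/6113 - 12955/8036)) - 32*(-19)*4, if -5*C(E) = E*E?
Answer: 587152570297/245620340 ≈ 2390.5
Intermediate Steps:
C(E) = -E**2/5 (C(E) = -E*E/5 = -E**2/5)
(C(-14) + (-4276/6113 - 12955/8036)) - 32*(-19)*4 = (-1/5*(-14)**2 + (-4276/6113 - 12955/8036)) - 32*(-19)*4 = (-1/5*196 + (-4276*1/6113 - 12955*1/8036)) + 608*4 = (-196/5 + (-4276/6113 - 12955/8036)) + 2432 = (-196/5 - 113555851/49124068) + 2432 = -10196096583/245620340 + 2432 = 587152570297/245620340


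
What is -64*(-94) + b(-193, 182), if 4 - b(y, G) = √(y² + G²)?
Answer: 6020 - √70373 ≈ 5754.7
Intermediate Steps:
b(y, G) = 4 - √(G² + y²) (b(y, G) = 4 - √(y² + G²) = 4 - √(G² + y²))
-64*(-94) + b(-193, 182) = -64*(-94) + (4 - √(182² + (-193)²)) = 6016 + (4 - √(33124 + 37249)) = 6016 + (4 - √70373) = 6020 - √70373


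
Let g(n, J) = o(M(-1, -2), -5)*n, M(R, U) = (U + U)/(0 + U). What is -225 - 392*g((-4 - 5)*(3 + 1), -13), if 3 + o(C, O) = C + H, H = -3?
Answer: -56673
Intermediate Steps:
M(R, U) = 2 (M(R, U) = (2*U)/U = 2)
o(C, O) = -6 + C (o(C, O) = -3 + (C - 3) = -3 + (-3 + C) = -6 + C)
g(n, J) = -4*n (g(n, J) = (-6 + 2)*n = -4*n)
-225 - 392*g((-4 - 5)*(3 + 1), -13) = -225 - (-1568)*(-4 - 5)*(3 + 1) = -225 - (-1568)*(-9*4) = -225 - (-1568)*(-36) = -225 - 392*144 = -225 - 56448 = -56673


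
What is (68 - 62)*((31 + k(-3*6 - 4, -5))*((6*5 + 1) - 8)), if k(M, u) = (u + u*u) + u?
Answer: 6348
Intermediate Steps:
k(M, u) = u**2 + 2*u (k(M, u) = (u + u**2) + u = u**2 + 2*u)
(68 - 62)*((31 + k(-3*6 - 4, -5))*((6*5 + 1) - 8)) = (68 - 62)*((31 - 5*(2 - 5))*((6*5 + 1) - 8)) = 6*((31 - 5*(-3))*((30 + 1) - 8)) = 6*((31 + 15)*(31 - 8)) = 6*(46*23) = 6*1058 = 6348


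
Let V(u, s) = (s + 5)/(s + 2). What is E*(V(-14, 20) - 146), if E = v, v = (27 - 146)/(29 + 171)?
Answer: 379253/4400 ≈ 86.194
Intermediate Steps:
v = -119/200 ≈ -0.59500
V(u, s) = (5 + s)/(2 + s)
E = -119/200 ≈ -0.59500
E*(V(-14, 20) - 146) = -119*((5 + 20)/(2 + 20) - 146)/200 = -119*(25/22 - 146)/200 = -119/200*(-3187/22) = 379253/4400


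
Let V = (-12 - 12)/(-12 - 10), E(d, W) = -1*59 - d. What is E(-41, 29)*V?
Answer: -216/11 ≈ -19.636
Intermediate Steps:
E(d, W) = -59 - d
V = 12/11 (V = -24/(-22) = -24*(-1/22) = 12/11 ≈ 1.0909)
E(-41, 29)*V = (-59 - 1*(-41))*(12/11) = (-59 + 41)*(12/11) = -18*12/11 = -216/11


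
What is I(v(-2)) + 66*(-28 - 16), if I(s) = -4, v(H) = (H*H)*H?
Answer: -2908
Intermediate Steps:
v(H) = H³ (v(H) = H²*H = H³)
I(v(-2)) + 66*(-28 - 16) = -4 + 66*(-28 - 16) = -4 + 66*(-44) = -4 - 2904 = -2908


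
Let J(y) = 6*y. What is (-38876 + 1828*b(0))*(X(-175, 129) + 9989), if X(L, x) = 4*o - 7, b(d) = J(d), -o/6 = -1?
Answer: -388993256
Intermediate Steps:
o = 6 (o = -6*(-1) = 6)
b(d) = 6*d
X(L, x) = 17 (X(L, x) = 4*6 - 7 = 24 - 7 = 17)
(-38876 + 1828*b(0))*(X(-175, 129) + 9989) = (-38876 + 1828*(6*0))*(17 + 9989) = (-38876 + 1828*0)*10006 = (-38876 + 0)*10006 = -38876*10006 = -388993256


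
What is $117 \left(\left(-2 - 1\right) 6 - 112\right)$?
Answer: $-15210$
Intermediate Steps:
$117 \left(\left(-2 - 1\right) 6 - 112\right) = 117 \left(\left(-3\right) 6 - 112\right) = 117 \left(-18 - 112\right) = 117 \left(-130\right) = -15210$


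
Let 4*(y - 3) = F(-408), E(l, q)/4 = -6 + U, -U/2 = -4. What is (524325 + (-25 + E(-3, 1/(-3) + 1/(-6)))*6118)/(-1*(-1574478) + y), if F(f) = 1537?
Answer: 1681276/6299461 ≈ 0.26689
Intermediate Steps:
U = 8 (U = -2*(-4) = 8)
E(l, q) = 8 (E(l, q) = 4*(-6 + 8) = 4*2 = 8)
y = 1549/4 (y = 3 + (¼)*1537 = 3 + 1537/4 = 1549/4 ≈ 387.25)
(524325 + (-25 + E(-3, 1/(-3) + 1/(-6)))*6118)/(-1*(-1574478) + y) = (524325 + (-25 + 8)*6118)/(-1*(-1574478) + 1549/4) = (524325 - 17*6118)/(1574478 + 1549/4) = (524325 - 104006)/(6299461/4) = 420319*(4/6299461) = 1681276/6299461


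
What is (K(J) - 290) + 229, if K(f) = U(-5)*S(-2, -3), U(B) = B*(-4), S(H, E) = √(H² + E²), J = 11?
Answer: -61 + 20*√13 ≈ 11.111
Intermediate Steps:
S(H, E) = √(E² + H²)
U(B) = -4*B
K(f) = 20*√13 (K(f) = (-4*(-5))*√((-3)² + (-2)²) = 20*√(9 + 4) = 20*√13)
(K(J) - 290) + 229 = (20*√13 - 290) + 229 = (-290 + 20*√13) + 229 = -61 + 20*√13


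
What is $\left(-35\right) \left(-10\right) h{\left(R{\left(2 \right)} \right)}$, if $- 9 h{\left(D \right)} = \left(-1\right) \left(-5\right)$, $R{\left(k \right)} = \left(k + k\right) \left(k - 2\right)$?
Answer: $- \frac{1750}{9} \approx -194.44$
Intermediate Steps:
$R{\left(k \right)} = 2 k \left(-2 + k\right)$
$h{\left(D \right)} = - \frac{5}{9}$ ($h{\left(D \right)} = - \frac{\left(-1\right) \left(-5\right)}{9} = \left(- \frac{1}{9}\right) 5 = - \frac{5}{9}$)
$\left(-35\right) \left(-10\right) h{\left(R{\left(2 \right)} \right)} = \left(-35\right) \left(-10\right) \left(- \frac{5}{9}\right) = 350 \left(- \frac{5}{9}\right) = - \frac{1750}{9}$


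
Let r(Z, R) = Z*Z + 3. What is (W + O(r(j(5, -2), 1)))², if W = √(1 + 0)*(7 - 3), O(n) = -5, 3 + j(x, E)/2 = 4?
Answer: 1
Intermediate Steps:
j(x, E) = 2 (j(x, E) = -6 + 2*4 = -6 + 8 = 2)
r(Z, R) = 3 + Z² (r(Z, R) = Z² + 3 = 3 + Z²)
W = 4 (W = √1*4 = 1*4 = 4)
(W + O(r(j(5, -2), 1)))² = (4 - 5)² = (-1)² = 1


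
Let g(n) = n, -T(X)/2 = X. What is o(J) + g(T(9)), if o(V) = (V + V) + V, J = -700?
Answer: -2118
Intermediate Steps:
o(V) = 3*V (o(V) = 2*V + V = 3*V)
T(X) = -2*X
o(J) + g(T(9)) = 3*(-700) - 2*9 = -2100 - 18 = -2118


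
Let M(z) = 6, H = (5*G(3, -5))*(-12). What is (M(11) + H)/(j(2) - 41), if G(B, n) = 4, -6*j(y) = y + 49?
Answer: 52/11 ≈ 4.7273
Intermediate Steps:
j(y) = -49/6 - y/6 (j(y) = -(y + 49)/6 = -(49 + y)/6 = -49/6 - y/6)
H = -240 (H = (5*4)*(-12) = 20*(-12) = -240)
(M(11) + H)/(j(2) - 41) = (6 - 240)/((-49/6 - ⅙*2) - 41) = -234/((-49/6 - ⅓) - 41) = -234/(-17/2 - 41) = -234/(-99/2) = -234*(-2/99) = 52/11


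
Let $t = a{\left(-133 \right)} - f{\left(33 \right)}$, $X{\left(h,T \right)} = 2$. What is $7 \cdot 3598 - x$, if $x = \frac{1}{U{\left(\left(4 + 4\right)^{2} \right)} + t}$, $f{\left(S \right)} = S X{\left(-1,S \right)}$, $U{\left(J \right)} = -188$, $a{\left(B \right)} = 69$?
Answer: $\frac{4659411}{185} \approx 25186.0$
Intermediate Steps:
$f{\left(S \right)} = 2 S$ ($f{\left(S \right)} = S 2 = 2 S$)
$t = 3$ ($t = 69 - 2 \cdot 33 = 69 - 66 = 3$)
$x = - \frac{1}{185}$ ($x = \frac{1}{-188 + 3} = \frac{1}{-185} = - \frac{1}{185} \approx -0.0054054$)
$7 \cdot 3598 - x = 7 \cdot 3598 - - \frac{1}{185} = 25186 + \frac{1}{185} = \frac{4659411}{185}$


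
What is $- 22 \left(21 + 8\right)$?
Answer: $-638$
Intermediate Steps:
$- 22 \left(21 + 8\right) = \left(-22\right) 29 = -638$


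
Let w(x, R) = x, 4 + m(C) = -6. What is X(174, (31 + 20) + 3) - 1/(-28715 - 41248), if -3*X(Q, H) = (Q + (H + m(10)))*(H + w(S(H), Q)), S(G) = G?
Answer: -549069623/69963 ≈ -7848.0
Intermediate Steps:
m(C) = -10 (m(C) = -4 - 6 = -10)
X(Q, H) = -2*H*(-10 + H + Q)/3 (X(Q, H) = -(Q + (H - 10))*(H + H)/3 = -(Q + (-10 + H))*2*H/3 = -(-10 + H + Q)*2*H/3 = -2*H*(-10 + H + Q)/3)
X(174, (31 + 20) + 3) - 1/(-28715 - 41248) = 2*((31 + 20) + 3)*(10 - ((31 + 20) + 3) - 1*174)/3 - 1/(-28715 - 41248) = 2*(51 + 3)*(10 - (51 + 3) - 174)/3 - 1/(-69963) = (2/3)*54*(10 - 1*54 - 174) - 1*(-1/69963) = (2/3)*54*(10 - 54 - 174) + 1/69963 = (2/3)*54*(-218) + 1/69963 = -7848 + 1/69963 = -549069623/69963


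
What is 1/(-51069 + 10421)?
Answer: -1/40648 ≈ -2.4601e-5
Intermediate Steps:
1/(-51069 + 10421) = 1/(-40648) = -1/40648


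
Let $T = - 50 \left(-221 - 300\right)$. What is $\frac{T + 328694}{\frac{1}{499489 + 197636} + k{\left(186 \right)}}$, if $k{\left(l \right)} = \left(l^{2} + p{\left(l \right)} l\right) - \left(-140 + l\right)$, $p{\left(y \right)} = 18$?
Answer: $\frac{247300911000}{26419643251} \approx 9.3605$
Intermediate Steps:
$k{\left(l \right)} = 140 + l^{2} + 17 l$ ($k{\left(l \right)} = \left(l^{2} + 18 l\right) - \left(-140 + l\right) = 140 + l^{2} + 17 l$)
$T = 26050$ ($T = \left(-50\right) \left(-521\right) = 26050$)
$\frac{T + 328694}{\frac{1}{499489 + 197636} + k{\left(186 \right)}} = \frac{26050 + 328694}{\frac{1}{499489 + 197636} + \left(140 + 186^{2} + 17 \cdot 186\right)} = \frac{354744}{\frac{1}{697125} + \left(140 + 34596 + 3162\right)} = \frac{354744}{\frac{1}{697125} + 37898} = \frac{354744}{\frac{26419643251}{697125}} = 354744 \cdot \frac{697125}{26419643251} = \frac{247300911000}{26419643251}$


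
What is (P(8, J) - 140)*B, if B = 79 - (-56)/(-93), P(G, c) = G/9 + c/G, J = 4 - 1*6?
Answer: -36578947/3348 ≈ -10926.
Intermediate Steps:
J = -2 (J = 4 - 6 = -2)
P(G, c) = G/9 + c/G (P(G, c) = G*(1/9) + c/G = G/9 + c/G)
B = 7291/93 (B = 79 - (-56)*(-1)/93 = 79 - 1*56/93 = 79 - 56/93 = 7291/93 ≈ 78.398)
(P(8, J) - 140)*B = (((1/9)*8 - 2/8) - 140)*(7291/93) = ((8/9 - 2*1/8) - 140)*(7291/93) = ((8/9 - 1/4) - 140)*(7291/93) = (23/36 - 140)*(7291/93) = -5017/36*7291/93 = -36578947/3348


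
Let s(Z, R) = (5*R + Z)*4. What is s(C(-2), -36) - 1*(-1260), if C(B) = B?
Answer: 532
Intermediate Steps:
s(Z, R) = 4*Z + 20*R (s(Z, R) = (Z + 5*R)*4 = 4*Z + 20*R)
s(C(-2), -36) - 1*(-1260) = (4*(-2) + 20*(-36)) - 1*(-1260) = (-8 - 720) + 1260 = -728 + 1260 = 532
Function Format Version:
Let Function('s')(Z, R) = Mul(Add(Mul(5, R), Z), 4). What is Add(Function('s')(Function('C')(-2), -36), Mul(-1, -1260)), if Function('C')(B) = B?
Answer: 532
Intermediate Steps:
Function('s')(Z, R) = Add(Mul(4, Z), Mul(20, R)) (Function('s')(Z, R) = Mul(Add(Z, Mul(5, R)), 4) = Add(Mul(4, Z), Mul(20, R)))
Add(Function('s')(Function('C')(-2), -36), Mul(-1, -1260)) = Add(Add(Mul(4, -2), Mul(20, -36)), Mul(-1, -1260)) = Add(Add(-8, -720), 1260) = Add(-728, 1260) = 532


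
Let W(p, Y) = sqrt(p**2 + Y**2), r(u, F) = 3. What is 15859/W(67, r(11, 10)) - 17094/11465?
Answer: -17094/11465 + 15859*sqrt(4498)/4498 ≈ 234.97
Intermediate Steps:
W(p, Y) = sqrt(Y**2 + p**2)
15859/W(67, r(11, 10)) - 17094/11465 = 15859/(sqrt(3**2 + 67**2)) - 17094/11465 = 15859/(sqrt(9 + 4489)) - 17094*1/11465 = 15859/(sqrt(4498)) - 17094/11465 = 15859*(sqrt(4498)/4498) - 17094/11465 = 15859*sqrt(4498)/4498 - 17094/11465 = -17094/11465 + 15859*sqrt(4498)/4498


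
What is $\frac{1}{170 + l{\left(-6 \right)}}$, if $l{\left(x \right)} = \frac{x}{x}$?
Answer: $\frac{1}{171} \approx 0.005848$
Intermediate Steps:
$l{\left(x \right)} = 1$
$\frac{1}{170 + l{\left(-6 \right)}} = \frac{1}{170 + 1} = \frac{1}{171}$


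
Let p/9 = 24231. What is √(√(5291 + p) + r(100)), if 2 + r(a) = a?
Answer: √(98 + √223370) ≈ 23.888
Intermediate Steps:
p = 218079 (p = 9*24231 = 218079)
r(a) = -2 + a
√(√(5291 + p) + r(100)) = √(√(5291 + 218079) + (-2 + 100)) = √(√223370 + 98) = √(98 + √223370)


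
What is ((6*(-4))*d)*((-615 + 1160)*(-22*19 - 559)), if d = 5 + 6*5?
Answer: 447270600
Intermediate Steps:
d = 35 (d = 5 + 30 = 35)
((6*(-4))*d)*((-615 + 1160)*(-22*19 - 559)) = ((6*(-4))*35)*((-615 + 1160)*(-22*19 - 559)) = (-24*35)*(545*(-418 - 559)) = -457800*(-977) = -840*(-532465) = 447270600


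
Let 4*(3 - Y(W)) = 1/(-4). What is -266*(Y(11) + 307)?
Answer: -659813/8 ≈ -82477.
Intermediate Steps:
Y(W) = 49/16 (Y(W) = 3 - 1/4/(-4) = 3 - 1/4*(-1/4) = 3 + 1/16 = 49/16)
-266*(Y(11) + 307) = -266*(49/16 + 307) = -266*4961/16 = -659813/8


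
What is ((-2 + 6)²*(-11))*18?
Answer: -3168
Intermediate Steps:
((-2 + 6)²*(-11))*18 = (4²*(-11))*18 = (16*(-11))*18 = -176*18 = -3168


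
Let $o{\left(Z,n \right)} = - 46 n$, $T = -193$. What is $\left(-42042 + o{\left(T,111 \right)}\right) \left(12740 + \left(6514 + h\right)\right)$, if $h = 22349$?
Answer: $-1961498244$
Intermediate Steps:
$\left(-42042 + o{\left(T,111 \right)}\right) \left(12740 + \left(6514 + h\right)\right) = \left(-42042 - 5106\right) \left(12740 + \left(6514 + 22349\right)\right) = \left(-42042 - 5106\right) \left(12740 + 28863\right) = \left(-47148\right) 41603 = -1961498244$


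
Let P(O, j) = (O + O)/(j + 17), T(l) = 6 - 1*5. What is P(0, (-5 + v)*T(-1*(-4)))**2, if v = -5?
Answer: 0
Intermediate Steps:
T(l) = 1 (T(l) = 6 - 5 = 1)
P(O, j) = 2*O/(17 + j) (P(O, j) = (2*O)/(17 + j) = 2*O/(17 + j))
P(0, (-5 + v)*T(-1*(-4)))**2 = (2*0/(17 + (-5 - 5)*1))**2 = (2*0/(17 - 10*1))**2 = (2*0/(17 - 10))**2 = (2*0/7)**2 = (2*0*(1/7))**2 = 0**2 = 0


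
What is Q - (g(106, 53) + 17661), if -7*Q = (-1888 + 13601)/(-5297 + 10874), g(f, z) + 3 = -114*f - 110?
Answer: -16409293/3003 ≈ -5464.3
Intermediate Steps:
g(f, z) = -113 - 114*f (g(f, z) = -3 + (-114*f - 110) = -3 + (-110 - 114*f) = -113 - 114*f)
Q = -901/3003 (Q = -(-1888 + 13601)/(7*(-5297 + 10874)) = -11713/(7*5577) = -1/7*901/429 = -901/3003 ≈ -0.30003)
Q - (g(106, 53) + 17661) = -901/3003 - ((-113 - 114*106) + 17661) = -901/3003 - ((-113 - 12084) + 17661) = -901/3003 - (-12197 + 17661) = -901/3003 - 1*5464 = -901/3003 - 5464 = -16409293/3003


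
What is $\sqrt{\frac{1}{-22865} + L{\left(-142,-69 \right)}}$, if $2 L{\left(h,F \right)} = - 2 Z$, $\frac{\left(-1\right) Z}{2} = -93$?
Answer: $\frac{i \sqrt{97242352715}}{22865} \approx 13.638 i$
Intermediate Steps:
$Z = 186$ ($Z = \left(-2\right) \left(-93\right) = 186$)
$L{\left(h,F \right)} = -186$ ($L{\left(h,F \right)} = \frac{\left(-2\right) 186}{2} = \frac{1}{2} \left(-372\right) = -186$)
$\sqrt{\frac{1}{-22865} + L{\left(-142,-69 \right)}} = \sqrt{\frac{1}{-22865} - 186} = \sqrt{- \frac{1}{22865} - 186} = \sqrt{- \frac{4252891}{22865}} = \frac{i \sqrt{97242352715}}{22865}$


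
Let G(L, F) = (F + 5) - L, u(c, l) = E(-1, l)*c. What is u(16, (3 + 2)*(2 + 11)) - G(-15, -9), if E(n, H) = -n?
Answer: 5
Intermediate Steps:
u(c, l) = c (u(c, l) = (-1*(-1))*c = 1*c = c)
G(L, F) = 5 + F - L (G(L, F) = (5 + F) - L = 5 + F - L)
u(16, (3 + 2)*(2 + 11)) - G(-15, -9) = 16 - (5 - 9 - 1*(-15)) = 16 - (5 - 9 + 15) = 16 - 1*11 = 16 - 11 = 5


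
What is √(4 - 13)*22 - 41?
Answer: -41 + 66*I ≈ -41.0 + 66.0*I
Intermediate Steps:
√(4 - 13)*22 - 41 = √(-9)*22 - 41 = (3*I)*22 - 41 = 66*I - 41 = -41 + 66*I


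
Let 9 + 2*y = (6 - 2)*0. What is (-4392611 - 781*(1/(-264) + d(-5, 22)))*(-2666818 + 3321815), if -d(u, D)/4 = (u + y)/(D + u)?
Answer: -1174341732525941/408 ≈ -2.8783e+12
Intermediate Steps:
y = -9/2 (y = -9/2 + ((6 - 2)*0)/2 = -9/2 + (4*0)/2 = -9/2 + (½)*0 = -9/2 + 0 = -9/2 ≈ -4.5000)
d(u, D) = -4*(-9/2 + u)/(D + u) (d(u, D) = -4*(u - 9/2)/(D + u) = -4*(-9/2 + u)/(D + u))
(-4392611 - 781*(1/(-264) + d(-5, 22)))*(-2666818 + 3321815) = (-4392611 - 781*(1/(-264) + 2*(9 - 2*(-5))/(22 - 5)))*(-2666818 + 3321815) = (-4392611 - 781*(-1/264 + 2*(9 + 10)/17))*654997 = (-4392611 - 781*(-1/264 + 2*(1/17)*19))*654997 = (-4392611 - 781*(-1/264 + 38/17))*654997 = (-4392611 - 781*10015/4488)*654997 = (-4392611 - 711065/408)*654997 = -1792896353/408*654997 = -1174341732525941/408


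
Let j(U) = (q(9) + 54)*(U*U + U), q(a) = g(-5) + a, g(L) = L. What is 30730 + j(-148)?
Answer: 1292578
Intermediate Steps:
q(a) = -5 + a
j(U) = 58*U + 58*U² (j(U) = ((-5 + 9) + 54)*(U*U + U) = (4 + 54)*(U² + U) = 58*(U + U²) = 58*U + 58*U²)
30730 + j(-148) = 30730 + 58*(-148)*(1 - 148) = 30730 + 58*(-148)*(-147) = 30730 + 1261848 = 1292578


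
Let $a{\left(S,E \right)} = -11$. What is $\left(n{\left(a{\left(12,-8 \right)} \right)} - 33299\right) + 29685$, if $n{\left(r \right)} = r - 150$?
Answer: $-3775$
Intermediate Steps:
$n{\left(r \right)} = -150 + r$
$\left(n{\left(a{\left(12,-8 \right)} \right)} - 33299\right) + 29685 = \left(\left(-150 - 11\right) - 33299\right) + 29685 = \left(-161 - 33299\right) + 29685 = -33460 + 29685 = -3775$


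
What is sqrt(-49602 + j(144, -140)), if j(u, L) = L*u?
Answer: I*sqrt(69762) ≈ 264.13*I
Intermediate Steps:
sqrt(-49602 + j(144, -140)) = sqrt(-49602 - 140*144) = sqrt(-49602 - 20160) = sqrt(-69762) = I*sqrt(69762)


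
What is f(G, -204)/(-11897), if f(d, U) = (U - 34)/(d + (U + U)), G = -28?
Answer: -119/2593546 ≈ -4.5883e-5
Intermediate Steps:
f(d, U) = (-34 + U)/(d + 2*U)
f(G, -204)/(-11897) = ((-34 - 204)/(-28 + 2*(-204)))/(-11897) = (-238/(-28 - 408))*(-1/11897) = (-238/(-436))*(-1/11897) = -1/436*(-238)*(-1/11897) = (119/218)*(-1/11897) = -119/2593546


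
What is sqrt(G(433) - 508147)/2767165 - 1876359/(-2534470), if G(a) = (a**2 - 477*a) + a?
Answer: 1876359/2534470 + I*sqrt(526766)/2767165 ≈ 0.74034 + 0.00026229*I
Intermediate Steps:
G(a) = a**2 - 476*a
sqrt(G(433) - 508147)/2767165 - 1876359/(-2534470) = sqrt(433*(-476 + 433) - 508147)/2767165 - 1876359/(-2534470) = sqrt(433*(-43) - 508147)*(1/2767165) - 1876359*(-1/2534470) = sqrt(-18619 - 508147)*(1/2767165) + 1876359/2534470 = sqrt(-526766)*(1/2767165) + 1876359/2534470 = (I*sqrt(526766))*(1/2767165) + 1876359/2534470 = I*sqrt(526766)/2767165 + 1876359/2534470 = 1876359/2534470 + I*sqrt(526766)/2767165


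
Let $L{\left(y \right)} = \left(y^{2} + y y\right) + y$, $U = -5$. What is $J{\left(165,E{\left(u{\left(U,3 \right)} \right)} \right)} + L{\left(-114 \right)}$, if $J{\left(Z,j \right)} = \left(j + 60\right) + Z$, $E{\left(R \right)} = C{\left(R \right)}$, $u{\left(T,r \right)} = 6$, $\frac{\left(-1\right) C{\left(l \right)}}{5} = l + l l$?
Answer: $25893$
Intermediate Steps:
$C{\left(l \right)} = - 5 l - 5 l^{2}$ ($C{\left(l \right)} = - 5 \left(l + l l\right) = - 5 \left(l + l^{2}\right) = - 5 l - 5 l^{2}$)
$E{\left(R \right)} = - 5 R \left(1 + R\right)$
$L{\left(y \right)} = y + 2 y^{2}$ ($L{\left(y \right)} = \left(y^{2} + y^{2}\right) + y = 2 y^{2} + y = y + 2 y^{2}$)
$J{\left(Z,j \right)} = 60 + Z + j$ ($J{\left(Z,j \right)} = \left(60 + j\right) + Z = 60 + Z + j$)
$J{\left(165,E{\left(u{\left(U,3 \right)} \right)} \right)} + L{\left(-114 \right)} = \left(60 + 165 - 30 \left(1 + 6\right)\right) - 114 \left(1 + 2 \left(-114\right)\right) = \left(60 + 165 - 30 \cdot 7\right) - 114 \left(1 - 228\right) = \left(60 + 165 - 210\right) - -25878 = 15 + 25878 = 25893$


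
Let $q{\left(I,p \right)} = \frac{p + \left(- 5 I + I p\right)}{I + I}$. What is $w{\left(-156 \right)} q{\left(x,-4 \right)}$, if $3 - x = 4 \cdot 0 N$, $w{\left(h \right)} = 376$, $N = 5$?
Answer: $- \frac{5828}{3} \approx -1942.7$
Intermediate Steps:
$x = 3$ ($x = 3 - 4 \cdot 0 \cdot 5 = 3 - 0 \cdot 5 = 3 - 0 = 3 + 0 = 3$)
$q{\left(I,p \right)} = \frac{p - 5 I + I p}{2 I}$
$w{\left(-156 \right)} q{\left(x,-4 \right)} = 376 \frac{-4 + 3 \left(-5 - 4\right)}{2 \cdot 3} = 376 \cdot \frac{1}{2} \cdot \frac{1}{3} \left(-4 + 3 \left(-9\right)\right) = 376 \cdot \frac{1}{2} \cdot \frac{1}{3} \left(-4 - 27\right) = 376 \cdot \frac{1}{2} \cdot \frac{1}{3} \left(-31\right) = 376 \left(- \frac{31}{6}\right) = - \frac{5828}{3}$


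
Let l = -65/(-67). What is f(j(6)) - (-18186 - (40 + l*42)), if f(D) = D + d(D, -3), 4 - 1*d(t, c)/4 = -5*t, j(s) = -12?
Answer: 1208060/67 ≈ 18031.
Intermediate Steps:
l = 65/67 (l = -65*(-1/67) = 65/67 ≈ 0.97015)
d(t, c) = 16 + 20*t (d(t, c) = 16 - (-20)*t = 16 + 20*t)
f(D) = 16 + 21*D (f(D) = D + (16 + 20*D) = 16 + 21*D)
f(j(6)) - (-18186 - (40 + l*42)) = (16 + 21*(-12)) - (-18186 - (40 + (65/67)*42)) = (16 - 252) - (-18186 - (40 + 2730/67)) = -236 - (-18186 - 1*5410/67) = -236 - (-18186 - 5410/67) = -236 - 1*(-1223872/67) = -236 + 1223872/67 = 1208060/67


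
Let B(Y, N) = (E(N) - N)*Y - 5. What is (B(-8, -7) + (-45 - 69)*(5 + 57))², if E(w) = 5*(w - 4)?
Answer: 44742721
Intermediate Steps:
E(w) = -20 + 5*w (E(w) = 5*(-4 + w) = -20 + 5*w)
B(Y, N) = -5 + Y*(-20 + 4*N) (B(Y, N) = ((-20 + 5*N) - N)*Y - 5 = (-20 + 4*N)*Y - 5 = Y*(-20 + 4*N) - 5 = -5 + Y*(-20 + 4*N))
(B(-8, -7) + (-45 - 69)*(5 + 57))² = ((-5 - 20*(-8) + 4*(-7)*(-8)) + (-45 - 69)*(5 + 57))² = ((-5 + 160 + 224) - 114*62)² = (379 - 7068)² = (-6689)² = 44742721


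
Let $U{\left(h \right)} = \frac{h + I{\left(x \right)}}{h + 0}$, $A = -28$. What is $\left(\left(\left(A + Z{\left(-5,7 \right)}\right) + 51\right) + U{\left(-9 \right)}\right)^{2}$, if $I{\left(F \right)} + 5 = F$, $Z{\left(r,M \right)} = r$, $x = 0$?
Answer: $\frac{30976}{81} \approx 382.42$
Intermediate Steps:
$I{\left(F \right)} = -5 + F$
$U{\left(h \right)} = \frac{-5 + h}{h}$ ($U{\left(h \right)} = \frac{h + \left(-5 + 0\right)}{h + 0} = \frac{h - 5}{h} = \frac{-5 + h}{h}$)
$\left(\left(\left(A + Z{\left(-5,7 \right)}\right) + 51\right) + U{\left(-9 \right)}\right)^{2} = \left(\left(\left(-28 - 5\right) + 51\right) + \frac{-5 - 9}{-9}\right)^{2} = \left(\left(-33 + 51\right) - - \frac{14}{9}\right)^{2} = \left(18 + \frac{14}{9}\right)^{2} = \left(\frac{176}{9}\right)^{2} = \frac{30976}{81}$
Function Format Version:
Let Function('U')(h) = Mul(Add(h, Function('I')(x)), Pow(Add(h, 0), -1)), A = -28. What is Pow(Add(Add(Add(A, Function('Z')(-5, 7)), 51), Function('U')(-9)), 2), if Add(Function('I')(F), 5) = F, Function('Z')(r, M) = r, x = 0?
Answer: Rational(30976, 81) ≈ 382.42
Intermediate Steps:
Function('I')(F) = Add(-5, F)
Function('U')(h) = Mul(Pow(h, -1), Add(-5, h)) (Function('U')(h) = Mul(Add(h, Add(-5, 0)), Pow(Add(h, 0), -1)) = Mul(Add(h, -5), Pow(h, -1)) = Mul(Add(-5, h), Pow(h, -1)) = Mul(Pow(h, -1), Add(-5, h)))
Pow(Add(Add(Add(A, Function('Z')(-5, 7)), 51), Function('U')(-9)), 2) = Pow(Add(Add(Add(-28, -5), 51), Mul(Pow(-9, -1), Add(-5, -9))), 2) = Pow(Add(Add(-33, 51), Mul(Rational(-1, 9), -14)), 2) = Pow(Add(18, Rational(14, 9)), 2) = Pow(Rational(176, 9), 2) = Rational(30976, 81)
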